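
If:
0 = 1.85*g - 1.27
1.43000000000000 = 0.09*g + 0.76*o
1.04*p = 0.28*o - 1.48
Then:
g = 0.69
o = 1.80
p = -0.94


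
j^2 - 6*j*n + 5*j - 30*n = (j + 5)*(j - 6*n)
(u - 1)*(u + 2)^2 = u^3 + 3*u^2 - 4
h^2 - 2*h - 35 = (h - 7)*(h + 5)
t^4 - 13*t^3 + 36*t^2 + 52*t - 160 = (t - 8)*(t - 5)*(t - 2)*(t + 2)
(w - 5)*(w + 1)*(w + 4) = w^3 - 21*w - 20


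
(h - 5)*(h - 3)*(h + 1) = h^3 - 7*h^2 + 7*h + 15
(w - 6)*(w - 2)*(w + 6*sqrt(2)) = w^3 - 8*w^2 + 6*sqrt(2)*w^2 - 48*sqrt(2)*w + 12*w + 72*sqrt(2)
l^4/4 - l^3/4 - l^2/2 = l^2*(l/4 + 1/4)*(l - 2)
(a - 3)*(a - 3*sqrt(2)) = a^2 - 3*sqrt(2)*a - 3*a + 9*sqrt(2)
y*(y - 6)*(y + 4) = y^3 - 2*y^2 - 24*y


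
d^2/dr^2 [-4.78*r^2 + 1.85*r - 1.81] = -9.56000000000000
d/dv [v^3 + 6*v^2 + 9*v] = 3*v^2 + 12*v + 9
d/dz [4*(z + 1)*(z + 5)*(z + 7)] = 12*z^2 + 104*z + 188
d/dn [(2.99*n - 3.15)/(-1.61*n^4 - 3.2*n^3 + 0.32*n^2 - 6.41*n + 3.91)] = (14.4417*n^4 - 1.15*n^3 - 31.1968*n^2 + 2.016*n - 8.5006)/(2.5921*n^8 + 10.304*n^7 + 9.2096*n^6 + 18.5922*n^5 + 28.5362*n^4 - 29.1264*n^3 + 43.5905*n^2 - 50.1262*n + 15.2881)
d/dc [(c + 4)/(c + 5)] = (c + 5)^(-2)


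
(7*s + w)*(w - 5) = 7*s*w - 35*s + w^2 - 5*w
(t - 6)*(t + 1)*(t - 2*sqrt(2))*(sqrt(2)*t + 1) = sqrt(2)*t^4 - 5*sqrt(2)*t^3 - 3*t^3 - 8*sqrt(2)*t^2 + 15*t^2 + 10*sqrt(2)*t + 18*t + 12*sqrt(2)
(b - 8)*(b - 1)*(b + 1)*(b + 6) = b^4 - 2*b^3 - 49*b^2 + 2*b + 48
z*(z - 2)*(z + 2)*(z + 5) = z^4 + 5*z^3 - 4*z^2 - 20*z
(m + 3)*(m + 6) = m^2 + 9*m + 18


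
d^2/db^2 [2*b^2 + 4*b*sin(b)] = -4*b*sin(b) + 8*cos(b) + 4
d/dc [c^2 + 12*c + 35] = 2*c + 12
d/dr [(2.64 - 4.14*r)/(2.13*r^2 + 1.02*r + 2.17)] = (8.8182*r^2 - 11.2464*r - 11.6766)/(4.5369*r^4 + 4.3452*r^3 + 10.2846*r^2 + 4.4268*r + 4.7089)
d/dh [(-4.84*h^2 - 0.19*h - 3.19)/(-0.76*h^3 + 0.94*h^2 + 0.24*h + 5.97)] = (-3.6784*h^4 - 0.2888*h^3 - 8.2562*h^2 - 51.7924*h - 0.3687)/(0.5776*h^6 - 1.4288*h^5 + 0.5188*h^4 - 8.6232*h^3 + 11.2812*h^2 + 2.8656*h + 35.6409)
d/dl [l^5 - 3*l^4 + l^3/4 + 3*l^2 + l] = 5*l^4 - 12*l^3 + 3*l^2/4 + 6*l + 1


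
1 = 1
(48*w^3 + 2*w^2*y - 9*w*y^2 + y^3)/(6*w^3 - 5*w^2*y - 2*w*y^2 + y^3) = (-8*w + y)/(-w + y)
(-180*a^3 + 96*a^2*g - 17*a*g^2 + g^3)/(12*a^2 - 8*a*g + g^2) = (-30*a^2 + 11*a*g - g^2)/(2*a - g)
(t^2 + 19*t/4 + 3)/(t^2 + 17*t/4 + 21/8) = 2*(t + 4)/(2*t + 7)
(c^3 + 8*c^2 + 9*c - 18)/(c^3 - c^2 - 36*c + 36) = (c + 3)/(c - 6)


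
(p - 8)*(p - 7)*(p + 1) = p^3 - 14*p^2 + 41*p + 56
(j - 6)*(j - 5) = j^2 - 11*j + 30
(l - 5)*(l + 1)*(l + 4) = l^3 - 21*l - 20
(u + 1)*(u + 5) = u^2 + 6*u + 5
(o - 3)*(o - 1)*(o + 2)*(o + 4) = o^4 + 2*o^3 - 13*o^2 - 14*o + 24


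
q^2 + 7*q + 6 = (q + 1)*(q + 6)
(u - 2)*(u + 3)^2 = u^3 + 4*u^2 - 3*u - 18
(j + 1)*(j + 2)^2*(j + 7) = j^4 + 12*j^3 + 43*j^2 + 60*j + 28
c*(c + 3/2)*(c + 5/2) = c^3 + 4*c^2 + 15*c/4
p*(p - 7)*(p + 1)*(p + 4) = p^4 - 2*p^3 - 31*p^2 - 28*p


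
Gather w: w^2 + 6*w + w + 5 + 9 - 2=w^2 + 7*w + 12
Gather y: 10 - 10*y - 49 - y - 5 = -11*y - 44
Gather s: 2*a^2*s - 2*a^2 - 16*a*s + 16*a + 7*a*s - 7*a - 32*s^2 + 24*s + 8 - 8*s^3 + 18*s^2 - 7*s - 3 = -2*a^2 + 9*a - 8*s^3 - 14*s^2 + s*(2*a^2 - 9*a + 17) + 5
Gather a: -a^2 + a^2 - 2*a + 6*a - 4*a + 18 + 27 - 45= 0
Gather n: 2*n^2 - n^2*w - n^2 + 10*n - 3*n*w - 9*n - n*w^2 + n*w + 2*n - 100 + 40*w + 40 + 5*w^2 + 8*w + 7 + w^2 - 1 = n^2*(1 - w) + n*(-w^2 - 2*w + 3) + 6*w^2 + 48*w - 54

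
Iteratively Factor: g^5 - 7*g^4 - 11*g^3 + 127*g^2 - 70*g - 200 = (g - 5)*(g^4 - 2*g^3 - 21*g^2 + 22*g + 40) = (g - 5)*(g + 1)*(g^3 - 3*g^2 - 18*g + 40) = (g - 5)*(g + 1)*(g + 4)*(g^2 - 7*g + 10) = (g - 5)*(g - 2)*(g + 1)*(g + 4)*(g - 5)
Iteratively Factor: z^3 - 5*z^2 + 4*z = (z - 1)*(z^2 - 4*z) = (z - 4)*(z - 1)*(z)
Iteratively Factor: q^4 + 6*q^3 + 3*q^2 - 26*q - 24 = (q + 1)*(q^3 + 5*q^2 - 2*q - 24) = (q + 1)*(q + 3)*(q^2 + 2*q - 8) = (q + 1)*(q + 3)*(q + 4)*(q - 2)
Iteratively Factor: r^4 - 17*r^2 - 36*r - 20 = (r + 2)*(r^3 - 2*r^2 - 13*r - 10) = (r - 5)*(r + 2)*(r^2 + 3*r + 2) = (r - 5)*(r + 2)^2*(r + 1)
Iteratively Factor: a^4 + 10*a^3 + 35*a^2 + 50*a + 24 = (a + 2)*(a^3 + 8*a^2 + 19*a + 12) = (a + 1)*(a + 2)*(a^2 + 7*a + 12) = (a + 1)*(a + 2)*(a + 4)*(a + 3)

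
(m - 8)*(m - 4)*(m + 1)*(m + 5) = m^4 - 6*m^3 - 35*m^2 + 132*m + 160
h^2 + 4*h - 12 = (h - 2)*(h + 6)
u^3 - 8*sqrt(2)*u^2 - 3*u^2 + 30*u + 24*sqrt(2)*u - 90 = (u - 3)*(u - 5*sqrt(2))*(u - 3*sqrt(2))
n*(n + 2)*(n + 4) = n^3 + 6*n^2 + 8*n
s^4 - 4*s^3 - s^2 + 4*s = s*(s - 4)*(s - 1)*(s + 1)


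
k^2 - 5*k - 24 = (k - 8)*(k + 3)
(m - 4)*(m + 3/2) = m^2 - 5*m/2 - 6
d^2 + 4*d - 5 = (d - 1)*(d + 5)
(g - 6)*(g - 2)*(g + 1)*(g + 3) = g^4 - 4*g^3 - 17*g^2 + 24*g + 36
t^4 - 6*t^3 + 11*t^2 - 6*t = t*(t - 3)*(t - 2)*(t - 1)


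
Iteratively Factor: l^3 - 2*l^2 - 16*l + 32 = (l - 4)*(l^2 + 2*l - 8) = (l - 4)*(l + 4)*(l - 2)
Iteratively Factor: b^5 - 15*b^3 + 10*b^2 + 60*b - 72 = (b - 2)*(b^4 + 2*b^3 - 11*b^2 - 12*b + 36) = (b - 2)*(b + 3)*(b^3 - b^2 - 8*b + 12) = (b - 2)^2*(b + 3)*(b^2 + b - 6) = (b - 2)^2*(b + 3)^2*(b - 2)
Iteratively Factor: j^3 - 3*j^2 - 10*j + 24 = (j - 4)*(j^2 + j - 6) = (j - 4)*(j - 2)*(j + 3)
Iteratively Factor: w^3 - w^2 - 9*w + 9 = (w - 3)*(w^2 + 2*w - 3) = (w - 3)*(w - 1)*(w + 3)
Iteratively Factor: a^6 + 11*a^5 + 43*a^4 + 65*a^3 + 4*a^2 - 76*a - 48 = (a + 3)*(a^5 + 8*a^4 + 19*a^3 + 8*a^2 - 20*a - 16) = (a + 1)*(a + 3)*(a^4 + 7*a^3 + 12*a^2 - 4*a - 16) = (a - 1)*(a + 1)*(a + 3)*(a^3 + 8*a^2 + 20*a + 16) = (a - 1)*(a + 1)*(a + 2)*(a + 3)*(a^2 + 6*a + 8) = (a - 1)*(a + 1)*(a + 2)^2*(a + 3)*(a + 4)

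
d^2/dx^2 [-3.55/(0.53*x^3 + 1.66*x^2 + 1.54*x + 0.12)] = ((11.289*x + 11.786)*(0.53*x^3 + 1.66*x^2 + 1.54*x + 0.12) - 3.55*(1.59*x^2 + 3.32*x + 1.54)*(3.18*x^2 + 6.64*x + 3.08))/(0.53*x^3 + 1.66*x^2 + 1.54*x + 0.12)^3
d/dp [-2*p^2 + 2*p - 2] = 2 - 4*p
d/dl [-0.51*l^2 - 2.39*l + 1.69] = -1.02*l - 2.39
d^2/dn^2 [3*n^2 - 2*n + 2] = 6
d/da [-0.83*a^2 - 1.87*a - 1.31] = -1.66*a - 1.87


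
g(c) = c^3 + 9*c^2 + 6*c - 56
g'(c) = 3*c^2 + 18*c + 6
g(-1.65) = -45.89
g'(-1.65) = -15.53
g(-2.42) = -31.98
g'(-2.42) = -19.99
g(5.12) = 344.87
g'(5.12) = 176.80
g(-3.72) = -5.25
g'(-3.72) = -19.44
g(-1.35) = -50.16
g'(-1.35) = -12.83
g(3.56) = 124.54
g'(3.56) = 108.10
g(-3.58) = -8.02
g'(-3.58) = -19.99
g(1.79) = -10.69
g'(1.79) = 47.83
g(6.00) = 520.00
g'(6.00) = 222.00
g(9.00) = 1456.00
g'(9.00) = 411.00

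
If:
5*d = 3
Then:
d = 3/5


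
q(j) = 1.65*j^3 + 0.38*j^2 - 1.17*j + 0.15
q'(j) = 4.95*j^2 + 0.76*j - 1.17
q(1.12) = 1.63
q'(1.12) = 5.89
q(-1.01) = 0.02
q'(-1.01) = 3.11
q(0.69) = 0.07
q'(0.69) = 1.71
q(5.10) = 222.94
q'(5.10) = 131.46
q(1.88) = 10.26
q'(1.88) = 17.75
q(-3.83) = -82.49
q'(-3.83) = 68.53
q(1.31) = 2.98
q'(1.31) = 8.32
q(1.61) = 6.14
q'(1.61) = 12.88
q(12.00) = 2892.03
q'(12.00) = 720.75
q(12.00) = 2892.03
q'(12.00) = 720.75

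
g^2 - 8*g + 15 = (g - 5)*(g - 3)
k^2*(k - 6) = k^3 - 6*k^2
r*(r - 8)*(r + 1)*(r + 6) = r^4 - r^3 - 50*r^2 - 48*r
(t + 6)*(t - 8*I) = t^2 + 6*t - 8*I*t - 48*I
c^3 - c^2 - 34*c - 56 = (c - 7)*(c + 2)*(c + 4)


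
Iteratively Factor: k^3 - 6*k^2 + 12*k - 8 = (k - 2)*(k^2 - 4*k + 4) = (k - 2)^2*(k - 2)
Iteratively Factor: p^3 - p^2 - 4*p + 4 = (p + 2)*(p^2 - 3*p + 2) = (p - 2)*(p + 2)*(p - 1)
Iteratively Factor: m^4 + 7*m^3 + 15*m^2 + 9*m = (m + 1)*(m^3 + 6*m^2 + 9*m) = (m + 1)*(m + 3)*(m^2 + 3*m) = m*(m + 1)*(m + 3)*(m + 3)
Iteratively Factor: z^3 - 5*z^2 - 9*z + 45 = (z - 5)*(z^2 - 9) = (z - 5)*(z - 3)*(z + 3)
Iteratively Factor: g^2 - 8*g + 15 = (g - 5)*(g - 3)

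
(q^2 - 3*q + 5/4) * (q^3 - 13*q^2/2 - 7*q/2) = q^5 - 19*q^4/2 + 69*q^3/4 + 19*q^2/8 - 35*q/8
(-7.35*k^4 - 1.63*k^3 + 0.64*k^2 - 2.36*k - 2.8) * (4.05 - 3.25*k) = 23.8875*k^5 - 24.47*k^4 - 8.6815*k^3 + 10.262*k^2 - 0.458*k - 11.34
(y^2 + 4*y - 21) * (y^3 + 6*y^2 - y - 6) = y^5 + 10*y^4 + 2*y^3 - 136*y^2 - 3*y + 126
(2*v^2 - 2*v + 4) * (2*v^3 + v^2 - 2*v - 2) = 4*v^5 - 2*v^4 + 2*v^3 + 4*v^2 - 4*v - 8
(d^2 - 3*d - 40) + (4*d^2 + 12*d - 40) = 5*d^2 + 9*d - 80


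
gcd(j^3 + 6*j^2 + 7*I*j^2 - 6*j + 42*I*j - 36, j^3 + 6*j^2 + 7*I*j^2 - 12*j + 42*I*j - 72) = j + 6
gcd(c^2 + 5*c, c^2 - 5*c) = c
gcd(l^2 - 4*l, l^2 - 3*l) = l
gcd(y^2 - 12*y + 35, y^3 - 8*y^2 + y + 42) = y - 7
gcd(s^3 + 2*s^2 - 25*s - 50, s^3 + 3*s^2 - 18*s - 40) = s^2 + 7*s + 10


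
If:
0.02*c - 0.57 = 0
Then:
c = 28.50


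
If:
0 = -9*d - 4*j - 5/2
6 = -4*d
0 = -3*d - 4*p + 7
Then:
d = -3/2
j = 11/4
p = 23/8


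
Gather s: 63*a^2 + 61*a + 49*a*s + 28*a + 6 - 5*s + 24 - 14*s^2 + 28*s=63*a^2 + 89*a - 14*s^2 + s*(49*a + 23) + 30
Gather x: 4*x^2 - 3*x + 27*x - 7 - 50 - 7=4*x^2 + 24*x - 64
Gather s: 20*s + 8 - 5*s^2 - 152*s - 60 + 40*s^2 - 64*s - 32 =35*s^2 - 196*s - 84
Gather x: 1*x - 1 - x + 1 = 0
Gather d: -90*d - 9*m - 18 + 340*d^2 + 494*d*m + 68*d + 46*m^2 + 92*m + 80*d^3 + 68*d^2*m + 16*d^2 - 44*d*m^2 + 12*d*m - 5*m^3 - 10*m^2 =80*d^3 + d^2*(68*m + 356) + d*(-44*m^2 + 506*m - 22) - 5*m^3 + 36*m^2 + 83*m - 18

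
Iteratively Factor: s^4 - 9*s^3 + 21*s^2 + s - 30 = (s - 3)*(s^3 - 6*s^2 + 3*s + 10) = (s - 5)*(s - 3)*(s^2 - s - 2) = (s - 5)*(s - 3)*(s - 2)*(s + 1)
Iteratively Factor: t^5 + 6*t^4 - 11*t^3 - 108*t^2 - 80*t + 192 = (t + 3)*(t^4 + 3*t^3 - 20*t^2 - 48*t + 64) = (t + 3)*(t + 4)*(t^3 - t^2 - 16*t + 16) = (t + 3)*(t + 4)^2*(t^2 - 5*t + 4) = (t - 1)*(t + 3)*(t + 4)^2*(t - 4)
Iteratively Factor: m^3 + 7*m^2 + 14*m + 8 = (m + 4)*(m^2 + 3*m + 2) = (m + 1)*(m + 4)*(m + 2)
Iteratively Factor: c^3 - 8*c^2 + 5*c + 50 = (c + 2)*(c^2 - 10*c + 25) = (c - 5)*(c + 2)*(c - 5)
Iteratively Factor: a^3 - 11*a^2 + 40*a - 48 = (a - 4)*(a^2 - 7*a + 12) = (a - 4)^2*(a - 3)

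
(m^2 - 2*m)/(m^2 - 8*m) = (m - 2)/(m - 8)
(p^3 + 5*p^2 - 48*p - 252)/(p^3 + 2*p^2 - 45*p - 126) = (p + 6)/(p + 3)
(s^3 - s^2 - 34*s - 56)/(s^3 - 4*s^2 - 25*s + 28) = (s + 2)/(s - 1)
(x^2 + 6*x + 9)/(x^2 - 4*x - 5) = (x^2 + 6*x + 9)/(x^2 - 4*x - 5)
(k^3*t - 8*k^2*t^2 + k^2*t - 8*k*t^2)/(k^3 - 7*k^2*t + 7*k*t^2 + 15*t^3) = k*t*(k^2 - 8*k*t + k - 8*t)/(k^3 - 7*k^2*t + 7*k*t^2 + 15*t^3)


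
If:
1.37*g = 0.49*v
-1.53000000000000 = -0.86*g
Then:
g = 1.78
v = 4.97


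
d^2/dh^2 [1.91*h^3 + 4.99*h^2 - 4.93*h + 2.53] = 11.46*h + 9.98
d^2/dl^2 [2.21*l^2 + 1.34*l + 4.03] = 4.42000000000000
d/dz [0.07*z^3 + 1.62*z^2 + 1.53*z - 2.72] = 0.21*z^2 + 3.24*z + 1.53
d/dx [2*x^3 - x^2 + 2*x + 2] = 6*x^2 - 2*x + 2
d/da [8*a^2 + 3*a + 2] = 16*a + 3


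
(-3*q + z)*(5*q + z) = -15*q^2 + 2*q*z + z^2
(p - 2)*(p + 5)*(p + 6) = p^3 + 9*p^2 + 8*p - 60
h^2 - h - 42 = (h - 7)*(h + 6)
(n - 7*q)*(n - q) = n^2 - 8*n*q + 7*q^2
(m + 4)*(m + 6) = m^2 + 10*m + 24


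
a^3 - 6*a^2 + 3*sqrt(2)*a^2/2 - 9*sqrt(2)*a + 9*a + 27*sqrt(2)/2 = (a - 3)^2*(a + 3*sqrt(2)/2)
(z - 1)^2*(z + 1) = z^3 - z^2 - z + 1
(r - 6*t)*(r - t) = r^2 - 7*r*t + 6*t^2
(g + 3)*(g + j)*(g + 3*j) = g^3 + 4*g^2*j + 3*g^2 + 3*g*j^2 + 12*g*j + 9*j^2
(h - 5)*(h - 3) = h^2 - 8*h + 15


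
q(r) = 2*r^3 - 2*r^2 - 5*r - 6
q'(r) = 6*r^2 - 4*r - 5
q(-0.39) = -4.47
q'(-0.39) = -2.53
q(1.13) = -11.32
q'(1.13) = -1.86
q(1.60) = -10.93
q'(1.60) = 3.96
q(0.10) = -6.52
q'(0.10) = -5.34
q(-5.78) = -430.12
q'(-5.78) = 218.57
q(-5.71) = -415.00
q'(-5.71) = 213.46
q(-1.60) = -11.31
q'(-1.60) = 16.76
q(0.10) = -6.52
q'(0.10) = -5.34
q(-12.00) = -3690.00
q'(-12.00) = 907.00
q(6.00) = 324.00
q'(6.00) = 187.00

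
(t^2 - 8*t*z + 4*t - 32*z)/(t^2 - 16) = (t - 8*z)/(t - 4)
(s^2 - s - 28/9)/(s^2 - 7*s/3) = (s + 4/3)/s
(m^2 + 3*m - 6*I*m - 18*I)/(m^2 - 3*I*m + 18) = (m + 3)/(m + 3*I)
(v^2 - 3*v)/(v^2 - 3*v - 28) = v*(3 - v)/(-v^2 + 3*v + 28)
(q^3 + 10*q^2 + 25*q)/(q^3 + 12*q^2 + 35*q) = (q + 5)/(q + 7)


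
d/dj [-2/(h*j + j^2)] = 2*(h + 2*j)/(j^2*(h + j)^2)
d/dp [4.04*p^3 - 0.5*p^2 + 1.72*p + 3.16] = 12.12*p^2 - 1.0*p + 1.72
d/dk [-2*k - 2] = -2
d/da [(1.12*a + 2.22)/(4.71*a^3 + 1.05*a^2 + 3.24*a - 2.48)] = (5.2752*a^3 + 1.176*a^2 + 3.6288*a - (1.12*a + 2.22)*(14.13*a^2 + 2.1*a + 3.24) - 2.7776)/(4.71*a^3 + 1.05*a^2 + 3.24*a - 2.48)^2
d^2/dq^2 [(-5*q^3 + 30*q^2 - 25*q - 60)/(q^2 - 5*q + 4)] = 40/(q^3 - 3*q^2 + 3*q - 1)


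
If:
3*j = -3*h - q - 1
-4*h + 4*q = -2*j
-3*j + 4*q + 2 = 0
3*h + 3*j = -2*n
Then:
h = -1/3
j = 2/15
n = 3/10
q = -2/5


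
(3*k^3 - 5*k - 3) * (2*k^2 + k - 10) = 6*k^5 + 3*k^4 - 40*k^3 - 11*k^2 + 47*k + 30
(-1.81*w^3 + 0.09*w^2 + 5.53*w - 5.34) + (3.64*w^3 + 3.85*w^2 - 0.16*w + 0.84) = 1.83*w^3 + 3.94*w^2 + 5.37*w - 4.5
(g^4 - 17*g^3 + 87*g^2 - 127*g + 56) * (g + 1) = g^5 - 16*g^4 + 70*g^3 - 40*g^2 - 71*g + 56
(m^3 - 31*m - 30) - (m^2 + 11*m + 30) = m^3 - m^2 - 42*m - 60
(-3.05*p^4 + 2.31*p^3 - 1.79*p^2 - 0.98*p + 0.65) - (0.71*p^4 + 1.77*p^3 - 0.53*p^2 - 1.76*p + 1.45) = -3.76*p^4 + 0.54*p^3 - 1.26*p^2 + 0.78*p - 0.8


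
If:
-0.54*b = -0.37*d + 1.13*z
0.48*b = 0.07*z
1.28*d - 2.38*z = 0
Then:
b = 0.00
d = 0.00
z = 0.00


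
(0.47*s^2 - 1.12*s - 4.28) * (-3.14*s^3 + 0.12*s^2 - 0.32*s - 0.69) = -1.4758*s^5 + 3.5732*s^4 + 13.1544*s^3 - 0.4795*s^2 + 2.1424*s + 2.9532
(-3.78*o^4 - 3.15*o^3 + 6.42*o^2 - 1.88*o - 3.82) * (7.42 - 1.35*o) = 5.103*o^5 - 23.7951*o^4 - 32.04*o^3 + 50.1744*o^2 - 8.7926*o - 28.3444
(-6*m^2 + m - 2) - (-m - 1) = -6*m^2 + 2*m - 1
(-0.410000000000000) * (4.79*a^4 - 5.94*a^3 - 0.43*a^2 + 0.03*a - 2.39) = -1.9639*a^4 + 2.4354*a^3 + 0.1763*a^2 - 0.0123*a + 0.9799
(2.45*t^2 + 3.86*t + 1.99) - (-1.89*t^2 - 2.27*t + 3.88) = 4.34*t^2 + 6.13*t - 1.89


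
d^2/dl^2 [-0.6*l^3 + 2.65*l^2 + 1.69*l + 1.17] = 5.3 - 3.6*l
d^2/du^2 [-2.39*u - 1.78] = 0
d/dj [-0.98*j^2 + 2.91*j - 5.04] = 2.91 - 1.96*j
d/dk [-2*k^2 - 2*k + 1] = -4*k - 2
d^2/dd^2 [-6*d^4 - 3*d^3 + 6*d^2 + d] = -72*d^2 - 18*d + 12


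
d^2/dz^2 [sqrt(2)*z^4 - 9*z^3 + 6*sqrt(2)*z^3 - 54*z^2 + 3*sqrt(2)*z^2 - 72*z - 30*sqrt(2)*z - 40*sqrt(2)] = 12*sqrt(2)*z^2 - 54*z + 36*sqrt(2)*z - 108 + 6*sqrt(2)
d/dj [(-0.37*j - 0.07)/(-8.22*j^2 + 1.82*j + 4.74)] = (3.0414*j^2 - 0.6734*j - (0.37*j + 0.07)*(16.44*j - 1.82) - 1.7538)/(-8.22*j^2 + 1.82*j + 4.74)^2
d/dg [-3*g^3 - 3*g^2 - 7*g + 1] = -9*g^2 - 6*g - 7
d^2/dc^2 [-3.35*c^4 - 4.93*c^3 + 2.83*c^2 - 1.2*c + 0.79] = -40.2*c^2 - 29.58*c + 5.66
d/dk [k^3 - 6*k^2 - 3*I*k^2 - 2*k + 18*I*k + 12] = 3*k^2 - 12*k - 6*I*k - 2 + 18*I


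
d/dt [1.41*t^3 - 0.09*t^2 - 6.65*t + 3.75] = 4.23*t^2 - 0.18*t - 6.65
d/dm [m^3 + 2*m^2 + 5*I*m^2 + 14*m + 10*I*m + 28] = 3*m^2 + m*(4 + 10*I) + 14 + 10*I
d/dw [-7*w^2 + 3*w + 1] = 3 - 14*w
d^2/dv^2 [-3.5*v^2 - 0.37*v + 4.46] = -7.00000000000000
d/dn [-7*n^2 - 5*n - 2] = -14*n - 5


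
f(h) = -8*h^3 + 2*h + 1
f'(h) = 2 - 24*h^2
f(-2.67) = 147.93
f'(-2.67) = -169.09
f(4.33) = -639.80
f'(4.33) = -447.97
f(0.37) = 1.33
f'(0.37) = -1.29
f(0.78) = -1.24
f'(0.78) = -12.60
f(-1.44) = 22.01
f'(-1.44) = -47.77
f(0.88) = -2.69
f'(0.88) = -16.59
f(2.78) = -165.32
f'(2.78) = -183.48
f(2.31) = -92.99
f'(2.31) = -126.07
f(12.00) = -13799.00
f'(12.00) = -3454.00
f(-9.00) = 5815.00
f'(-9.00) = -1942.00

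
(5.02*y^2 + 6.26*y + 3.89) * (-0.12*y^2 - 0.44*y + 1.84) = -0.6024*y^4 - 2.96*y^3 + 6.0156*y^2 + 9.8068*y + 7.1576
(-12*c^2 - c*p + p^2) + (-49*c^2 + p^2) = -61*c^2 - c*p + 2*p^2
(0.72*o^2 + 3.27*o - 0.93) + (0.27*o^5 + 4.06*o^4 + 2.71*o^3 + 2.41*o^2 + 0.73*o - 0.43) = 0.27*o^5 + 4.06*o^4 + 2.71*o^3 + 3.13*o^2 + 4.0*o - 1.36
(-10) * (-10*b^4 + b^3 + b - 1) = 100*b^4 - 10*b^3 - 10*b + 10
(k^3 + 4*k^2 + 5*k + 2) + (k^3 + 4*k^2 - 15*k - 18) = 2*k^3 + 8*k^2 - 10*k - 16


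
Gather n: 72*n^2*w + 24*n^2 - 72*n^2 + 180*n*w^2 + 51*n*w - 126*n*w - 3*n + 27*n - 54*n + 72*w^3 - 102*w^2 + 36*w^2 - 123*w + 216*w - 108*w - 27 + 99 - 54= n^2*(72*w - 48) + n*(180*w^2 - 75*w - 30) + 72*w^3 - 66*w^2 - 15*w + 18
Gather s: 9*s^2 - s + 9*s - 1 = 9*s^2 + 8*s - 1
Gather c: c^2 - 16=c^2 - 16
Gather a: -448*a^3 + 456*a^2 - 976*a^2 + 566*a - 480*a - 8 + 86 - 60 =-448*a^3 - 520*a^2 + 86*a + 18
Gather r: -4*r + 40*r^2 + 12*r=40*r^2 + 8*r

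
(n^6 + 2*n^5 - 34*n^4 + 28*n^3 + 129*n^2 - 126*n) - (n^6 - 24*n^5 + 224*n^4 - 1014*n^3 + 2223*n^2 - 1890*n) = 26*n^5 - 258*n^4 + 1042*n^3 - 2094*n^2 + 1764*n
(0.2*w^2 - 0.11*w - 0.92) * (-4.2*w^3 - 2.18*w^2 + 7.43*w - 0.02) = -0.84*w^5 + 0.026*w^4 + 5.5898*w^3 + 1.1843*w^2 - 6.8334*w + 0.0184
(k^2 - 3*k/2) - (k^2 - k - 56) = 56 - k/2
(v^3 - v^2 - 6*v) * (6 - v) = -v^4 + 7*v^3 - 36*v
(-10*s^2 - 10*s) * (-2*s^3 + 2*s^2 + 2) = 20*s^5 - 20*s^3 - 20*s^2 - 20*s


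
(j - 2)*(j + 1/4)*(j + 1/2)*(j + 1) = j^4 - j^3/4 - 21*j^2/8 - 13*j/8 - 1/4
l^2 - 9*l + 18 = (l - 6)*(l - 3)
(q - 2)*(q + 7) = q^2 + 5*q - 14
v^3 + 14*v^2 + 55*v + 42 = (v + 1)*(v + 6)*(v + 7)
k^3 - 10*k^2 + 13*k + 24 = (k - 8)*(k - 3)*(k + 1)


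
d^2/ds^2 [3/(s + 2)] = 6/(s + 2)^3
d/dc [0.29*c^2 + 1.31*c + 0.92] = 0.58*c + 1.31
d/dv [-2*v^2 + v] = 1 - 4*v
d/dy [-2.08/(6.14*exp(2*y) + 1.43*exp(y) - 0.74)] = (25.5424*exp(y) + 2.9744)*exp(y)/(6.14*exp(2*y) + 1.43*exp(y) - 0.74)^2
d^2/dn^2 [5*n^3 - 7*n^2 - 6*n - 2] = 30*n - 14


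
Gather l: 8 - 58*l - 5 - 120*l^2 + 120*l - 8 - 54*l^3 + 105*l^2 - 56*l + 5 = -54*l^3 - 15*l^2 + 6*l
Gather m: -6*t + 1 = 1 - 6*t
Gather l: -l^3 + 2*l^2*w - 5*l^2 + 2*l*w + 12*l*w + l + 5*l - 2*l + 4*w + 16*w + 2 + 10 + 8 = -l^3 + l^2*(2*w - 5) + l*(14*w + 4) + 20*w + 20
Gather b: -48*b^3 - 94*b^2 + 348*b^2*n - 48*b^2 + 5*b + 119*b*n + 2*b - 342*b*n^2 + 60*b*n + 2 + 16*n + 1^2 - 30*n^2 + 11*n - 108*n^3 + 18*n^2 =-48*b^3 + b^2*(348*n - 142) + b*(-342*n^2 + 179*n + 7) - 108*n^3 - 12*n^2 + 27*n + 3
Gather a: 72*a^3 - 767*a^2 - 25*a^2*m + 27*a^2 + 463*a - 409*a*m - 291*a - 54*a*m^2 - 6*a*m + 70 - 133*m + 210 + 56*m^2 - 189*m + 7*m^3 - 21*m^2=72*a^3 + a^2*(-25*m - 740) + a*(-54*m^2 - 415*m + 172) + 7*m^3 + 35*m^2 - 322*m + 280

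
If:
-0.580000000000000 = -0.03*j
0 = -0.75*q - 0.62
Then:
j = 19.33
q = -0.83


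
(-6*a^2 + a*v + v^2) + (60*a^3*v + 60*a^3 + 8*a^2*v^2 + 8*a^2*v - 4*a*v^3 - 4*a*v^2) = 60*a^3*v + 60*a^3 + 8*a^2*v^2 + 8*a^2*v - 6*a^2 - 4*a*v^3 - 4*a*v^2 + a*v + v^2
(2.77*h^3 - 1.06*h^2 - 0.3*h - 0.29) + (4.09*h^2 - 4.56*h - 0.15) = 2.77*h^3 + 3.03*h^2 - 4.86*h - 0.44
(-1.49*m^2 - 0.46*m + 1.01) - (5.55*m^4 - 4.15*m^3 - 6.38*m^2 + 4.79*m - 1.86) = -5.55*m^4 + 4.15*m^3 + 4.89*m^2 - 5.25*m + 2.87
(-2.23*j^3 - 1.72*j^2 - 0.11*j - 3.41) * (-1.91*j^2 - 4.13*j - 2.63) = 4.2593*j^5 + 12.4951*j^4 + 13.1786*j^3 + 11.491*j^2 + 14.3726*j + 8.9683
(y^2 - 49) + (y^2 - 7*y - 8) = 2*y^2 - 7*y - 57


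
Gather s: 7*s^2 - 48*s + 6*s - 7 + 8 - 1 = 7*s^2 - 42*s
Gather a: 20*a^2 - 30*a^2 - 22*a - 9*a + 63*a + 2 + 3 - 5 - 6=-10*a^2 + 32*a - 6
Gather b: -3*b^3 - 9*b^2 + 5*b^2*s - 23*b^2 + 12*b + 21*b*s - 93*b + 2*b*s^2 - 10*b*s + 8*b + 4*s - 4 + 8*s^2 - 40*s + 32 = -3*b^3 + b^2*(5*s - 32) + b*(2*s^2 + 11*s - 73) + 8*s^2 - 36*s + 28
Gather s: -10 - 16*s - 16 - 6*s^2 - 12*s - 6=-6*s^2 - 28*s - 32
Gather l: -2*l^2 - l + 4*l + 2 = -2*l^2 + 3*l + 2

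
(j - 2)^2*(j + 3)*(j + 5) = j^4 + 4*j^3 - 13*j^2 - 28*j + 60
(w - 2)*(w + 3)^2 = w^3 + 4*w^2 - 3*w - 18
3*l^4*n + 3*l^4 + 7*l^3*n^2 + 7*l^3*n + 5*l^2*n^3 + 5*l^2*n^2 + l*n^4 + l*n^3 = (l + n)^2*(3*l + n)*(l*n + l)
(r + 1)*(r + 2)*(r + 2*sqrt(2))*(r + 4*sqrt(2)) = r^4 + 3*r^3 + 6*sqrt(2)*r^3 + 18*r^2 + 18*sqrt(2)*r^2 + 12*sqrt(2)*r + 48*r + 32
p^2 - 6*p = p*(p - 6)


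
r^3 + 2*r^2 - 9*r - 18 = (r - 3)*(r + 2)*(r + 3)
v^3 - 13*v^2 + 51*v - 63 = (v - 7)*(v - 3)^2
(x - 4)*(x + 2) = x^2 - 2*x - 8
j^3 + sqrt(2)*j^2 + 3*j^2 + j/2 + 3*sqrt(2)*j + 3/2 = (j + 3)*(j + sqrt(2)/2)^2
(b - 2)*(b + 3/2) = b^2 - b/2 - 3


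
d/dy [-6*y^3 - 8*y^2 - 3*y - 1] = -18*y^2 - 16*y - 3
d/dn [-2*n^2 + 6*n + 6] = 6 - 4*n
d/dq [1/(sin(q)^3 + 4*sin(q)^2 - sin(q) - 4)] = (-3*sin(q)^2 - 8*sin(q) + 1)/((sin(q) + 4)^2*cos(q)^3)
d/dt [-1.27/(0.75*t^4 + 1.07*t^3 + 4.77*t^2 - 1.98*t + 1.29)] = (3.81*t^3 + 4.0767*t^2 + 12.1158*t - 2.5146)/(0.75*t^4 + 1.07*t^3 + 4.77*t^2 - 1.98*t + 1.29)^2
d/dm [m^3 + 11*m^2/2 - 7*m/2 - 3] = 3*m^2 + 11*m - 7/2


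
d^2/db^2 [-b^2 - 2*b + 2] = -2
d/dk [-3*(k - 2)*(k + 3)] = -6*k - 3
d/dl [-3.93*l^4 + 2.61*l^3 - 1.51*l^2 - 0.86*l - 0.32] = -15.72*l^3 + 7.83*l^2 - 3.02*l - 0.86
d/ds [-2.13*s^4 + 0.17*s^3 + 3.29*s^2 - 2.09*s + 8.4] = -8.52*s^3 + 0.51*s^2 + 6.58*s - 2.09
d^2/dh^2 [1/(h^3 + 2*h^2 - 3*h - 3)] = 2*(-(3*h + 2)*(h^3 + 2*h^2 - 3*h - 3) + (3*h^2 + 4*h - 3)^2)/(h^3 + 2*h^2 - 3*h - 3)^3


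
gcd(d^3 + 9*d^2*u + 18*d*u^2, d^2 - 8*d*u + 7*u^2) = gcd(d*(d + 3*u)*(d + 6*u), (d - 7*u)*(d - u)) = 1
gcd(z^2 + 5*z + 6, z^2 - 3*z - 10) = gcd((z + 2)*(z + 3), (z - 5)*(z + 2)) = z + 2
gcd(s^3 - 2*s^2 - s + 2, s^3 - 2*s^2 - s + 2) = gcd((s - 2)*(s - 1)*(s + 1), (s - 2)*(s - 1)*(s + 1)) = s^3 - 2*s^2 - s + 2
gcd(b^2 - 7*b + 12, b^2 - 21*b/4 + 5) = b - 4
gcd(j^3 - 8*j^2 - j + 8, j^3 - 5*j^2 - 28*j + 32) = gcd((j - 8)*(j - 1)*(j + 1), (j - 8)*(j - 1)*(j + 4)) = j^2 - 9*j + 8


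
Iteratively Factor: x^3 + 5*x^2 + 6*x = (x + 2)*(x^2 + 3*x) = x*(x + 2)*(x + 3)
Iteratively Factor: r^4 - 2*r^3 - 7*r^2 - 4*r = (r + 1)*(r^3 - 3*r^2 - 4*r) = r*(r + 1)*(r^2 - 3*r - 4) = r*(r - 4)*(r + 1)*(r + 1)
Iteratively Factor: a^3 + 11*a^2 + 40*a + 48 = (a + 3)*(a^2 + 8*a + 16) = (a + 3)*(a + 4)*(a + 4)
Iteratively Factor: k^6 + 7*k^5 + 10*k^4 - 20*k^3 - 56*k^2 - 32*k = (k + 1)*(k^5 + 6*k^4 + 4*k^3 - 24*k^2 - 32*k) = (k - 2)*(k + 1)*(k^4 + 8*k^3 + 20*k^2 + 16*k) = (k - 2)*(k + 1)*(k + 2)*(k^3 + 6*k^2 + 8*k) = (k - 2)*(k + 1)*(k + 2)^2*(k^2 + 4*k) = (k - 2)*(k + 1)*(k + 2)^2*(k + 4)*(k)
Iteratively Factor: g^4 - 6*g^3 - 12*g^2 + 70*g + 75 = (g - 5)*(g^3 - g^2 - 17*g - 15) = (g - 5)*(g + 1)*(g^2 - 2*g - 15) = (g - 5)*(g + 1)*(g + 3)*(g - 5)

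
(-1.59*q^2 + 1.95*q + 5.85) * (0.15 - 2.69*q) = 4.2771*q^3 - 5.484*q^2 - 15.444*q + 0.8775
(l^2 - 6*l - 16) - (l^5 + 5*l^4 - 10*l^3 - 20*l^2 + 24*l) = -l^5 - 5*l^4 + 10*l^3 + 21*l^2 - 30*l - 16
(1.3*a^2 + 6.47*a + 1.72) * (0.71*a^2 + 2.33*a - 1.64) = 0.923*a^4 + 7.6227*a^3 + 14.1643*a^2 - 6.6032*a - 2.8208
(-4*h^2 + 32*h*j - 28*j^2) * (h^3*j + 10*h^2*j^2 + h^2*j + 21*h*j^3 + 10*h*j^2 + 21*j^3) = -4*h^5*j - 8*h^4*j^2 - 4*h^4*j + 208*h^3*j^3 - 8*h^3*j^2 + 392*h^2*j^4 + 208*h^2*j^3 - 588*h*j^5 + 392*h*j^4 - 588*j^5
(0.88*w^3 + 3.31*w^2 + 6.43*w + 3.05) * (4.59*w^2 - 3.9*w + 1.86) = 4.0392*w^5 + 11.7609*w^4 + 18.2415*w^3 - 4.9209*w^2 + 0.0648*w + 5.673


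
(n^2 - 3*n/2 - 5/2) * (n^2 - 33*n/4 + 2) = n^4 - 39*n^3/4 + 95*n^2/8 + 141*n/8 - 5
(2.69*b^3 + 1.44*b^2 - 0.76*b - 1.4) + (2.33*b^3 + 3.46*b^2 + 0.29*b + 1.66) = 5.02*b^3 + 4.9*b^2 - 0.47*b + 0.26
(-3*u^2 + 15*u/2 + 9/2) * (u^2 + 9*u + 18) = -3*u^4 - 39*u^3/2 + 18*u^2 + 351*u/2 + 81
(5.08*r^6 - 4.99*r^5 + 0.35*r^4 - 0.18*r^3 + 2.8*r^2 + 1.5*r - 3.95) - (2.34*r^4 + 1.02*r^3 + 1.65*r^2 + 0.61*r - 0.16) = 5.08*r^6 - 4.99*r^5 - 1.99*r^4 - 1.2*r^3 + 1.15*r^2 + 0.89*r - 3.79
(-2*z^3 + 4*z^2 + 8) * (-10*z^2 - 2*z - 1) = 20*z^5 - 36*z^4 - 6*z^3 - 84*z^2 - 16*z - 8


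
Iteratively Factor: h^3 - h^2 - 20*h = (h)*(h^2 - h - 20) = h*(h - 5)*(h + 4)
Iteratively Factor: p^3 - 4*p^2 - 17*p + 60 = (p - 3)*(p^2 - p - 20) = (p - 5)*(p - 3)*(p + 4)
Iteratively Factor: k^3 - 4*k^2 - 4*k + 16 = (k - 2)*(k^2 - 2*k - 8) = (k - 4)*(k - 2)*(k + 2)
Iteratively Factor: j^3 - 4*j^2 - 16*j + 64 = (j + 4)*(j^2 - 8*j + 16) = (j - 4)*(j + 4)*(j - 4)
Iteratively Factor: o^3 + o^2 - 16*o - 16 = (o + 4)*(o^2 - 3*o - 4) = (o + 1)*(o + 4)*(o - 4)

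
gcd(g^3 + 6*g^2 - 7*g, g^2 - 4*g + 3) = g - 1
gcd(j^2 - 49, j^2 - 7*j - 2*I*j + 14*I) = j - 7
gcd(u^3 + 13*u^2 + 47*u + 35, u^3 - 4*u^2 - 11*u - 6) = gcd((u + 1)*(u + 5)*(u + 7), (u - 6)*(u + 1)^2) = u + 1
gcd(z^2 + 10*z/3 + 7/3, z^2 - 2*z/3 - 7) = z + 7/3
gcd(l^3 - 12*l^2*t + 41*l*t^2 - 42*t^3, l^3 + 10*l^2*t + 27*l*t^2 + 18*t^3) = 1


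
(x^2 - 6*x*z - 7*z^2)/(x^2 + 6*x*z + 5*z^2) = (x - 7*z)/(x + 5*z)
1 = 1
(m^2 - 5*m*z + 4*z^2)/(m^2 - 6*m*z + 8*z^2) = (-m + z)/(-m + 2*z)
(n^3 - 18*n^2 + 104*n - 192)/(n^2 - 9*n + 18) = (n^2 - 12*n + 32)/(n - 3)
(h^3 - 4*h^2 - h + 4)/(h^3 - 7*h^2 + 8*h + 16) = (h - 1)/(h - 4)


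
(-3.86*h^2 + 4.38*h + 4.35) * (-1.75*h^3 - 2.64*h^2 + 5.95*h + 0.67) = 6.755*h^5 + 2.5254*h^4 - 42.1427*h^3 + 11.9908*h^2 + 28.8171*h + 2.9145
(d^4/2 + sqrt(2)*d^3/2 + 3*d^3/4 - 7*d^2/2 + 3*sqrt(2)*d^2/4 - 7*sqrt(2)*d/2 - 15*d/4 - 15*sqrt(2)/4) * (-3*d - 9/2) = -3*d^5/2 - 9*d^4/2 - 3*sqrt(2)*d^4/2 - 9*sqrt(2)*d^3/2 + 57*d^3/8 + 57*sqrt(2)*d^2/8 + 27*d^2 + 135*d/8 + 27*sqrt(2)*d + 135*sqrt(2)/8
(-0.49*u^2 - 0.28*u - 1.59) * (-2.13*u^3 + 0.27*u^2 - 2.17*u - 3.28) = 1.0437*u^5 + 0.4641*u^4 + 4.3744*u^3 + 1.7855*u^2 + 4.3687*u + 5.2152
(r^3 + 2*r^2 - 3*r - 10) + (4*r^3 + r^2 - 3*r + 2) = 5*r^3 + 3*r^2 - 6*r - 8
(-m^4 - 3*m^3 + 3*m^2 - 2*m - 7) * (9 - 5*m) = 5*m^5 + 6*m^4 - 42*m^3 + 37*m^2 + 17*m - 63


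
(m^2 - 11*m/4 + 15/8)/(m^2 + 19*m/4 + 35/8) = (8*m^2 - 22*m + 15)/(8*m^2 + 38*m + 35)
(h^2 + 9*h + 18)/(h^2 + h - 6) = (h + 6)/(h - 2)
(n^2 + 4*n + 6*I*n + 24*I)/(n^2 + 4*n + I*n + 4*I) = (n + 6*I)/(n + I)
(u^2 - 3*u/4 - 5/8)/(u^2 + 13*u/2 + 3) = (u - 5/4)/(u + 6)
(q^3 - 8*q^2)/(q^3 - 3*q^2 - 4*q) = q*(8 - q)/(-q^2 + 3*q + 4)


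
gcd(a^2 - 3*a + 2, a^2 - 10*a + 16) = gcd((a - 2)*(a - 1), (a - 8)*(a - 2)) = a - 2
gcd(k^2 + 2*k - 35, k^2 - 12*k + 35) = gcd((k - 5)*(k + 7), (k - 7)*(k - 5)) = k - 5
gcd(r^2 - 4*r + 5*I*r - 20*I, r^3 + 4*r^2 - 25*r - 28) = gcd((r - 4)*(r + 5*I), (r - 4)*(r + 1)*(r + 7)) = r - 4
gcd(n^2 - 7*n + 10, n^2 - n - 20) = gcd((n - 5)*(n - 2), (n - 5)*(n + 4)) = n - 5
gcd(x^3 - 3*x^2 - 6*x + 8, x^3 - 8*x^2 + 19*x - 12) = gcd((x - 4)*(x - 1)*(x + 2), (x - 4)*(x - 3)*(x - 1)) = x^2 - 5*x + 4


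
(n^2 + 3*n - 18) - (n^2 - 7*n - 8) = 10*n - 10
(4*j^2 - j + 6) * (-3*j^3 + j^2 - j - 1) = -12*j^5 + 7*j^4 - 23*j^3 + 3*j^2 - 5*j - 6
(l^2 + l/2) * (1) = l^2 + l/2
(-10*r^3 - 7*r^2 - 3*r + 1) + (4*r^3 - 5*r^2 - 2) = -6*r^3 - 12*r^2 - 3*r - 1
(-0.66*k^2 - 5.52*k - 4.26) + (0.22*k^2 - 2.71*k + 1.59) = -0.44*k^2 - 8.23*k - 2.67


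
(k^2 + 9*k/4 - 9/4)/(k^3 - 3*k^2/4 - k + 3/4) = (k + 3)/(k^2 - 1)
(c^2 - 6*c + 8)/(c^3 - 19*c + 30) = (c - 4)/(c^2 + 2*c - 15)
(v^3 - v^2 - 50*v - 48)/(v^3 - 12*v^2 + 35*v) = (v^3 - v^2 - 50*v - 48)/(v*(v^2 - 12*v + 35))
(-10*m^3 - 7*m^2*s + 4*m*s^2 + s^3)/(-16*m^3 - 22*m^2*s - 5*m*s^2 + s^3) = (-10*m^2 + 3*m*s + s^2)/(-16*m^2 - 6*m*s + s^2)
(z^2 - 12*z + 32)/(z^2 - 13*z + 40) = (z - 4)/(z - 5)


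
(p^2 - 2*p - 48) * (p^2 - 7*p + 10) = p^4 - 9*p^3 - 24*p^2 + 316*p - 480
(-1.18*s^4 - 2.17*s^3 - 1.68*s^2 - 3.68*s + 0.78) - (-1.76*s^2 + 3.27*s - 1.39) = -1.18*s^4 - 2.17*s^3 + 0.0800000000000001*s^2 - 6.95*s + 2.17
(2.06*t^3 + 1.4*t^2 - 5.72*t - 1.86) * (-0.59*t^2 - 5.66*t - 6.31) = -1.2154*t^5 - 12.4856*t^4 - 17.5478*t^3 + 24.6386*t^2 + 46.6208*t + 11.7366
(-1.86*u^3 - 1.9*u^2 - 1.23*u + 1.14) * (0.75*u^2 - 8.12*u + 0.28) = -1.395*u^5 + 13.6782*u^4 + 13.9847*u^3 + 10.3106*u^2 - 9.6012*u + 0.3192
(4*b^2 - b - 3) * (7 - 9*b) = -36*b^3 + 37*b^2 + 20*b - 21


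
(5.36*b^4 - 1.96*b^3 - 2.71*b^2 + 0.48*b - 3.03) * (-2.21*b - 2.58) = -11.8456*b^5 - 9.4972*b^4 + 11.0459*b^3 + 5.931*b^2 + 5.4579*b + 7.8174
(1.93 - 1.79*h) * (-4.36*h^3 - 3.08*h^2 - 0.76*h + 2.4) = 7.8044*h^4 - 2.9016*h^3 - 4.584*h^2 - 5.7628*h + 4.632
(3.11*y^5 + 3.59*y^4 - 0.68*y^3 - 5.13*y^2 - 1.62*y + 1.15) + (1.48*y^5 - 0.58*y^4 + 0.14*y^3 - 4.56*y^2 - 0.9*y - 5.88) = 4.59*y^5 + 3.01*y^4 - 0.54*y^3 - 9.69*y^2 - 2.52*y - 4.73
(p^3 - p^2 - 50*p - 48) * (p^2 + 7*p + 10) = p^5 + 6*p^4 - 47*p^3 - 408*p^2 - 836*p - 480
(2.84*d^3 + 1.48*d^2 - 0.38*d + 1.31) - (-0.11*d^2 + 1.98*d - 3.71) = 2.84*d^3 + 1.59*d^2 - 2.36*d + 5.02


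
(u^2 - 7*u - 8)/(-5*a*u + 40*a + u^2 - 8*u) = (u + 1)/(-5*a + u)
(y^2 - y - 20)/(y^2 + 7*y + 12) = (y - 5)/(y + 3)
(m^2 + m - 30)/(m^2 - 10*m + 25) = (m + 6)/(m - 5)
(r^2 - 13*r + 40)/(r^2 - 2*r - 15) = (r - 8)/(r + 3)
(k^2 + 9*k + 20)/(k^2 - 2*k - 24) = (k + 5)/(k - 6)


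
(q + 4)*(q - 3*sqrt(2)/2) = q^2 - 3*sqrt(2)*q/2 + 4*q - 6*sqrt(2)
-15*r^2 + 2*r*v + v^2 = (-3*r + v)*(5*r + v)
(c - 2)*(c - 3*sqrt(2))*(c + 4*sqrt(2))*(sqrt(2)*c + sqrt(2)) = sqrt(2)*c^4 - sqrt(2)*c^3 + 2*c^3 - 26*sqrt(2)*c^2 - 2*c^2 - 4*c + 24*sqrt(2)*c + 48*sqrt(2)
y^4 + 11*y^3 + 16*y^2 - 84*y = y*(y - 2)*(y + 6)*(y + 7)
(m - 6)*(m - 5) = m^2 - 11*m + 30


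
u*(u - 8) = u^2 - 8*u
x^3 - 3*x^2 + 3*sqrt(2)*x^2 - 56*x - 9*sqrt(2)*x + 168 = (x - 3)*(x - 4*sqrt(2))*(x + 7*sqrt(2))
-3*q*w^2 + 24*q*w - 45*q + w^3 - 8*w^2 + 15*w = (-3*q + w)*(w - 5)*(w - 3)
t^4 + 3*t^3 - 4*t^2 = t^2*(t - 1)*(t + 4)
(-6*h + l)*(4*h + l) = -24*h^2 - 2*h*l + l^2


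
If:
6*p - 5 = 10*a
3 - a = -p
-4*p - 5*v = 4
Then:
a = -23/4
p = -35/4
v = 31/5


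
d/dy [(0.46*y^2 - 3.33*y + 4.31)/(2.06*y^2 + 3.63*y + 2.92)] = (8.5296*y^2 - 15.0708*y - 25.3689)/(4.2436*y^4 + 14.9556*y^3 + 25.2073*y^2 + 21.1992*y + 8.5264)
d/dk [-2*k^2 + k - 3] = 1 - 4*k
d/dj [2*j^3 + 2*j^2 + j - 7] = 6*j^2 + 4*j + 1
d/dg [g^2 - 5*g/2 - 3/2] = 2*g - 5/2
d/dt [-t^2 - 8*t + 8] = -2*t - 8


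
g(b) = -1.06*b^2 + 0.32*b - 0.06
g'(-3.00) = 6.68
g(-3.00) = -10.56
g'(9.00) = -18.76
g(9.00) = -83.04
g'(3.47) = -7.04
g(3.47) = -11.71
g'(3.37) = -6.82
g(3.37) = -11.02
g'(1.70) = -3.28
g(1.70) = -2.58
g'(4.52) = -9.26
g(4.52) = -20.27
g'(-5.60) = 12.19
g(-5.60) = -35.09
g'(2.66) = -5.32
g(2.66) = -6.71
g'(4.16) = -8.50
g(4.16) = -17.07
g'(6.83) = -14.16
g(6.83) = -47.32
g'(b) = 0.32 - 2.12*b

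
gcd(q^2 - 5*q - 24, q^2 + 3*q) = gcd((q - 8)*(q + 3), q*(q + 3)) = q + 3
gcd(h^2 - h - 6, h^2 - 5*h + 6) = h - 3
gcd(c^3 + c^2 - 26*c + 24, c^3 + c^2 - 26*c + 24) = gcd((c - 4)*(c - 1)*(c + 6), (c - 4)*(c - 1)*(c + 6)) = c^3 + c^2 - 26*c + 24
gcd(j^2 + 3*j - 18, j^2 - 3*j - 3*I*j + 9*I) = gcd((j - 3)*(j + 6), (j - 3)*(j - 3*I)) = j - 3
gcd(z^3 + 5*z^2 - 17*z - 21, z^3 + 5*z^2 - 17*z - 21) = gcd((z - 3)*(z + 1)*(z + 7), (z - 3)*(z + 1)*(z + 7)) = z^3 + 5*z^2 - 17*z - 21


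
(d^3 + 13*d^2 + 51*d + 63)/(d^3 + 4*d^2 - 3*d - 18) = (d + 7)/(d - 2)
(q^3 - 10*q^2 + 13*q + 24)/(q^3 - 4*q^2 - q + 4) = (q^2 - 11*q + 24)/(q^2 - 5*q + 4)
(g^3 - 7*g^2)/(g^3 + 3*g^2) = (g - 7)/(g + 3)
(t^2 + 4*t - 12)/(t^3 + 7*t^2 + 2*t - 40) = (t + 6)/(t^2 + 9*t + 20)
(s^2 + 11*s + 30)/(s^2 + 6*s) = (s + 5)/s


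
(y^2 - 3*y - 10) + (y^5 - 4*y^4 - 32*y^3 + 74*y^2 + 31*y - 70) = y^5 - 4*y^4 - 32*y^3 + 75*y^2 + 28*y - 80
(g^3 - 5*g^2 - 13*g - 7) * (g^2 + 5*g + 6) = g^5 - 32*g^3 - 102*g^2 - 113*g - 42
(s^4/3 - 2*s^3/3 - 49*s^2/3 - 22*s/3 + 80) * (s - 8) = s^5/3 - 10*s^4/3 - 11*s^3 + 370*s^2/3 + 416*s/3 - 640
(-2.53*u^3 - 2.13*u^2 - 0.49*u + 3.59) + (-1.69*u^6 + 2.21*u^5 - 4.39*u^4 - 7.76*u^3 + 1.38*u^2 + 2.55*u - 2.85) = -1.69*u^6 + 2.21*u^5 - 4.39*u^4 - 10.29*u^3 - 0.75*u^2 + 2.06*u + 0.74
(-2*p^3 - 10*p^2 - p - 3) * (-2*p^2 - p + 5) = 4*p^5 + 22*p^4 + 2*p^3 - 43*p^2 - 2*p - 15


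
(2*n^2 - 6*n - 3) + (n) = 2*n^2 - 5*n - 3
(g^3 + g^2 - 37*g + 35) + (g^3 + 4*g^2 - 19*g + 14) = 2*g^3 + 5*g^2 - 56*g + 49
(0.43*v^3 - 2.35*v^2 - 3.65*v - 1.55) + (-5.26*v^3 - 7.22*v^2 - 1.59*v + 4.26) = -4.83*v^3 - 9.57*v^2 - 5.24*v + 2.71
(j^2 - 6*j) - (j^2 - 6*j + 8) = -8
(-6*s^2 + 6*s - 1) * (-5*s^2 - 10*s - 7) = 30*s^4 + 30*s^3 - 13*s^2 - 32*s + 7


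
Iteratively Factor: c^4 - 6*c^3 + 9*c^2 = (c)*(c^3 - 6*c^2 + 9*c) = c*(c - 3)*(c^2 - 3*c) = c^2*(c - 3)*(c - 3)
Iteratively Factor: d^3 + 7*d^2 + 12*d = (d + 4)*(d^2 + 3*d) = d*(d + 4)*(d + 3)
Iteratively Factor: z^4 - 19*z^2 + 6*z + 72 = (z + 2)*(z^3 - 2*z^2 - 15*z + 36) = (z + 2)*(z + 4)*(z^2 - 6*z + 9) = (z - 3)*(z + 2)*(z + 4)*(z - 3)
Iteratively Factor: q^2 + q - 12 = (q + 4)*(q - 3)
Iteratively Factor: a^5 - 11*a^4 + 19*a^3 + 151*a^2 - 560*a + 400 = (a - 5)*(a^4 - 6*a^3 - 11*a^2 + 96*a - 80) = (a - 5)*(a + 4)*(a^3 - 10*a^2 + 29*a - 20) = (a - 5)*(a - 1)*(a + 4)*(a^2 - 9*a + 20) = (a - 5)*(a - 4)*(a - 1)*(a + 4)*(a - 5)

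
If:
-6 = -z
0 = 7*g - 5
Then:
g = 5/7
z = 6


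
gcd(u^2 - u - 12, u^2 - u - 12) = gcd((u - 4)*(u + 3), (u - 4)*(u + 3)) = u^2 - u - 12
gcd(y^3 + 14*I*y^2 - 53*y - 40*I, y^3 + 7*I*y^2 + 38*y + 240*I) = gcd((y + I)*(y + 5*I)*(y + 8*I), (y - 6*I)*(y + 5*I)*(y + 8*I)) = y^2 + 13*I*y - 40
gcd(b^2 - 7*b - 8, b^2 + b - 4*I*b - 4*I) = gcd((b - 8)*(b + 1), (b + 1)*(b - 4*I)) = b + 1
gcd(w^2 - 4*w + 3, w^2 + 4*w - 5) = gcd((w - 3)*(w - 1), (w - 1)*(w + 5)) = w - 1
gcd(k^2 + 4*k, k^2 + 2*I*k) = k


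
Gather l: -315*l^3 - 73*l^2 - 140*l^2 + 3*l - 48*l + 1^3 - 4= -315*l^3 - 213*l^2 - 45*l - 3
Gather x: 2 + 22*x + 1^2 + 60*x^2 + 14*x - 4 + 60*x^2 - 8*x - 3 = 120*x^2 + 28*x - 4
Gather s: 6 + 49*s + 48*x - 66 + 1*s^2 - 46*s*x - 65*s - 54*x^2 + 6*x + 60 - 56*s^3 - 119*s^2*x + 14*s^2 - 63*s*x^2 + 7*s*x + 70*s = -56*s^3 + s^2*(15 - 119*x) + s*(-63*x^2 - 39*x + 54) - 54*x^2 + 54*x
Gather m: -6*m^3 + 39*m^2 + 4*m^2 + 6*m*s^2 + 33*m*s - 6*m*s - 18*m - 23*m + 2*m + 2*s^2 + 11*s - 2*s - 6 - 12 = -6*m^3 + 43*m^2 + m*(6*s^2 + 27*s - 39) + 2*s^2 + 9*s - 18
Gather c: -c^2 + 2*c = -c^2 + 2*c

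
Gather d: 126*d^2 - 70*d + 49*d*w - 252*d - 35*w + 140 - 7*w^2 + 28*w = 126*d^2 + d*(49*w - 322) - 7*w^2 - 7*w + 140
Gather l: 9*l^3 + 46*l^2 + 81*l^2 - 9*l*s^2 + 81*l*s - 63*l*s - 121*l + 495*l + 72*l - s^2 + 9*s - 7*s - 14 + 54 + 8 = 9*l^3 + 127*l^2 + l*(-9*s^2 + 18*s + 446) - s^2 + 2*s + 48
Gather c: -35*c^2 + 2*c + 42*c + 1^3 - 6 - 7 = -35*c^2 + 44*c - 12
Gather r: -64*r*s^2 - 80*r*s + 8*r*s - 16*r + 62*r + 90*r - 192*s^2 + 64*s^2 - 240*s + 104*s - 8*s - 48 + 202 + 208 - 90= r*(-64*s^2 - 72*s + 136) - 128*s^2 - 144*s + 272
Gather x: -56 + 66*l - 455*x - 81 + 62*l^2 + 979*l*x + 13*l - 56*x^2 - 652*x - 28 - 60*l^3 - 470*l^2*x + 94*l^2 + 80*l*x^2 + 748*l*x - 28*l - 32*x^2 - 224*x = -60*l^3 + 156*l^2 + 51*l + x^2*(80*l - 88) + x*(-470*l^2 + 1727*l - 1331) - 165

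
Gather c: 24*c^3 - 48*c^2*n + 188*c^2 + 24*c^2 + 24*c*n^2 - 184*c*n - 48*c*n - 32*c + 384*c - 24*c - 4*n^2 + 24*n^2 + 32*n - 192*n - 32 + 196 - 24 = 24*c^3 + c^2*(212 - 48*n) + c*(24*n^2 - 232*n + 328) + 20*n^2 - 160*n + 140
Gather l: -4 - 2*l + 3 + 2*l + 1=0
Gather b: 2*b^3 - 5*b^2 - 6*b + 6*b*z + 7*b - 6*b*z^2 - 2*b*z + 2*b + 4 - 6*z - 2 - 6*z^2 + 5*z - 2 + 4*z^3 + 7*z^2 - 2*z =2*b^3 - 5*b^2 + b*(-6*z^2 + 4*z + 3) + 4*z^3 + z^2 - 3*z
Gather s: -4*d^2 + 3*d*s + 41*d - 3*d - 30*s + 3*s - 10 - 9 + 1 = -4*d^2 + 38*d + s*(3*d - 27) - 18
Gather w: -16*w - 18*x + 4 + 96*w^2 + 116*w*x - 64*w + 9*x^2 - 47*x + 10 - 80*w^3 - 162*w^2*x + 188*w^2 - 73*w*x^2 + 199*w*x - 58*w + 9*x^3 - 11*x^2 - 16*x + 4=-80*w^3 + w^2*(284 - 162*x) + w*(-73*x^2 + 315*x - 138) + 9*x^3 - 2*x^2 - 81*x + 18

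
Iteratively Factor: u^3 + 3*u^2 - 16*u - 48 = (u + 3)*(u^2 - 16) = (u - 4)*(u + 3)*(u + 4)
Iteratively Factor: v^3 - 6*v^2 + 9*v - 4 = (v - 4)*(v^2 - 2*v + 1) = (v - 4)*(v - 1)*(v - 1)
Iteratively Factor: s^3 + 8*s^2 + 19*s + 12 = (s + 4)*(s^2 + 4*s + 3) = (s + 1)*(s + 4)*(s + 3)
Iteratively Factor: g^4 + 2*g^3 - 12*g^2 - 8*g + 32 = (g + 2)*(g^3 - 12*g + 16) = (g - 2)*(g + 2)*(g^2 + 2*g - 8) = (g - 2)^2*(g + 2)*(g + 4)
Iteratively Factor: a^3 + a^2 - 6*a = (a)*(a^2 + a - 6) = a*(a - 2)*(a + 3)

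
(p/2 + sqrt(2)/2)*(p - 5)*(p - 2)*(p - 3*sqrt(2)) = p^4/2 - 7*p^3/2 - sqrt(2)*p^3 + 2*p^2 + 7*sqrt(2)*p^2 - 10*sqrt(2)*p + 21*p - 30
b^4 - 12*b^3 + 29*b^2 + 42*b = b*(b - 7)*(b - 6)*(b + 1)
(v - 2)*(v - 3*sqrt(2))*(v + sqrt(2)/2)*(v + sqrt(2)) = v^4 - 3*sqrt(2)*v^3/2 - 2*v^3 - 8*v^2 + 3*sqrt(2)*v^2 - 3*sqrt(2)*v + 16*v + 6*sqrt(2)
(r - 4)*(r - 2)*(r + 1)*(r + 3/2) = r^4 - 7*r^3/2 - 11*r^2/2 + 11*r + 12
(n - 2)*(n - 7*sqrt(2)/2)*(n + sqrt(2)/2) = n^3 - 3*sqrt(2)*n^2 - 2*n^2 - 7*n/2 + 6*sqrt(2)*n + 7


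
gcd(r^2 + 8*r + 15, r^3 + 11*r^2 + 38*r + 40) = r + 5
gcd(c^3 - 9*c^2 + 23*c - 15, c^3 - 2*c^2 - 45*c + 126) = c - 3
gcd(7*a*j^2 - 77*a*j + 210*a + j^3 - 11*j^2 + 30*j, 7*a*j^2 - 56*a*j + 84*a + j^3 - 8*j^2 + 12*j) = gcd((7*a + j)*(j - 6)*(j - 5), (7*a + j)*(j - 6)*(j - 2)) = 7*a*j - 42*a + j^2 - 6*j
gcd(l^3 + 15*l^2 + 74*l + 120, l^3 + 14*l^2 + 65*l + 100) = l^2 + 9*l + 20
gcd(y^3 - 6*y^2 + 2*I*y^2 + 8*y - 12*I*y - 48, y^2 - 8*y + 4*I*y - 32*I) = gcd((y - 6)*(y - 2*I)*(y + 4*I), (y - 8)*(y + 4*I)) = y + 4*I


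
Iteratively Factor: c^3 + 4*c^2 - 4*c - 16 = (c + 2)*(c^2 + 2*c - 8) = (c + 2)*(c + 4)*(c - 2)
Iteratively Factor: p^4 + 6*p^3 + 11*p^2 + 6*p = (p + 1)*(p^3 + 5*p^2 + 6*p) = (p + 1)*(p + 3)*(p^2 + 2*p) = p*(p + 1)*(p + 3)*(p + 2)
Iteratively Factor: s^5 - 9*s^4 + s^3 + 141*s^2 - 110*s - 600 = (s - 5)*(s^4 - 4*s^3 - 19*s^2 + 46*s + 120) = (s - 5)*(s + 2)*(s^3 - 6*s^2 - 7*s + 60) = (s - 5)*(s - 4)*(s + 2)*(s^2 - 2*s - 15) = (s - 5)*(s - 4)*(s + 2)*(s + 3)*(s - 5)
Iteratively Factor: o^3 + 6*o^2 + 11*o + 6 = (o + 1)*(o^2 + 5*o + 6) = (o + 1)*(o + 2)*(o + 3)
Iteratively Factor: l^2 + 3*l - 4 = (l - 1)*(l + 4)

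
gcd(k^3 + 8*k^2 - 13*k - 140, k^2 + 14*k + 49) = k + 7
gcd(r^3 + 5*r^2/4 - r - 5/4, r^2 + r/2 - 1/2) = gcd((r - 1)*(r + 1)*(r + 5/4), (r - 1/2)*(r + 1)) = r + 1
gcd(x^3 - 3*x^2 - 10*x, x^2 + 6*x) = x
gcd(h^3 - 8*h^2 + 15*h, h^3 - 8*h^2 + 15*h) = h^3 - 8*h^2 + 15*h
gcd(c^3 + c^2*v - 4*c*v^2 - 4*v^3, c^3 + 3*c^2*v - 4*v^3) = c + 2*v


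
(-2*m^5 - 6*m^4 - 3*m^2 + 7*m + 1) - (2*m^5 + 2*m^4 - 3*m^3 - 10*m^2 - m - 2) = -4*m^5 - 8*m^4 + 3*m^3 + 7*m^2 + 8*m + 3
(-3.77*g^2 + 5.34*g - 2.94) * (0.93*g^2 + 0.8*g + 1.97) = -3.5061*g^4 + 1.9502*g^3 - 5.8891*g^2 + 8.1678*g - 5.7918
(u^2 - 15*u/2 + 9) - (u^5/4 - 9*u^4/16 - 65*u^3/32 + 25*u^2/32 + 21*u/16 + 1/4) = -u^5/4 + 9*u^4/16 + 65*u^3/32 + 7*u^2/32 - 141*u/16 + 35/4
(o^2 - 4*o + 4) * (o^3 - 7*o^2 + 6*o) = o^5 - 11*o^4 + 38*o^3 - 52*o^2 + 24*o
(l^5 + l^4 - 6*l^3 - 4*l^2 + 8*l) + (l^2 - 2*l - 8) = l^5 + l^4 - 6*l^3 - 3*l^2 + 6*l - 8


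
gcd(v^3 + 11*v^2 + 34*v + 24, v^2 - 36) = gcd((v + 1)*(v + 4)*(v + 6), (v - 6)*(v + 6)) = v + 6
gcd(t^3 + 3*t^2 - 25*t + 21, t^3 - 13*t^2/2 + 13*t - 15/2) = t^2 - 4*t + 3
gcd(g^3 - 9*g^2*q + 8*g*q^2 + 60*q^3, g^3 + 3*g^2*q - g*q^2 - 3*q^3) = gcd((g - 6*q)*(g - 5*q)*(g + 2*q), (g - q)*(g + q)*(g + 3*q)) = 1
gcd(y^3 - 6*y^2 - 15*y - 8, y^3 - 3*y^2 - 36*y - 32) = y^2 - 7*y - 8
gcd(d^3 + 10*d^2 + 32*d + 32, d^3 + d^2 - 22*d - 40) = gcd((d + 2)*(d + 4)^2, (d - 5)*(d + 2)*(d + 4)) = d^2 + 6*d + 8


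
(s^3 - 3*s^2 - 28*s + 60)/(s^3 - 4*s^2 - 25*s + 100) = (s^2 - 8*s + 12)/(s^2 - 9*s + 20)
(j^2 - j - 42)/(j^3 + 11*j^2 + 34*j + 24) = (j - 7)/(j^2 + 5*j + 4)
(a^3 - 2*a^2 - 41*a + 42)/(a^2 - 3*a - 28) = (a^2 + 5*a - 6)/(a + 4)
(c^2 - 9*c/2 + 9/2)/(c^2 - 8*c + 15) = (c - 3/2)/(c - 5)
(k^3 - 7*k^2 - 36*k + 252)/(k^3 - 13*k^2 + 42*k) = (k + 6)/k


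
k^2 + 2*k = k*(k + 2)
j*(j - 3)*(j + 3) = j^3 - 9*j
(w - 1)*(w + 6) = w^2 + 5*w - 6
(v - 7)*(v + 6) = v^2 - v - 42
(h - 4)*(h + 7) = h^2 + 3*h - 28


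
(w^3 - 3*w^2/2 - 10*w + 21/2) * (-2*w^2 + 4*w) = -2*w^5 + 7*w^4 + 14*w^3 - 61*w^2 + 42*w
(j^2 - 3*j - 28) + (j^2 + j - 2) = 2*j^2 - 2*j - 30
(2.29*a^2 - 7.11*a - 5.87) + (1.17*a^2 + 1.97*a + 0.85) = 3.46*a^2 - 5.14*a - 5.02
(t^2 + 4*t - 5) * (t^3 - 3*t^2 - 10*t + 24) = t^5 + t^4 - 27*t^3 - t^2 + 146*t - 120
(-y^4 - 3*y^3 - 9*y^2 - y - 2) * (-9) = 9*y^4 + 27*y^3 + 81*y^2 + 9*y + 18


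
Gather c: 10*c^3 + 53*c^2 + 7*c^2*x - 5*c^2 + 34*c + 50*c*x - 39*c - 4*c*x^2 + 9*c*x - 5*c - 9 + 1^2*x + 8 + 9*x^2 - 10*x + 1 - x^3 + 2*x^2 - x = 10*c^3 + c^2*(7*x + 48) + c*(-4*x^2 + 59*x - 10) - x^3 + 11*x^2 - 10*x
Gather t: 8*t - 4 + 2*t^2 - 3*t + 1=2*t^2 + 5*t - 3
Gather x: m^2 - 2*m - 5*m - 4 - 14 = m^2 - 7*m - 18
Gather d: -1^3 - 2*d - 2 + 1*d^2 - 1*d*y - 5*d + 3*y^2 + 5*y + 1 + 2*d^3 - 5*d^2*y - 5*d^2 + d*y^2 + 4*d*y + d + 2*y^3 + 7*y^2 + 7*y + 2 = 2*d^3 + d^2*(-5*y - 4) + d*(y^2 + 3*y - 6) + 2*y^3 + 10*y^2 + 12*y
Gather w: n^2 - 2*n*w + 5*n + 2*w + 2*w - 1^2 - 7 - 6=n^2 + 5*n + w*(4 - 2*n) - 14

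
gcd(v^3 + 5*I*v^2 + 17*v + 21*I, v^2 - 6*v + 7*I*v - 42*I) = v + 7*I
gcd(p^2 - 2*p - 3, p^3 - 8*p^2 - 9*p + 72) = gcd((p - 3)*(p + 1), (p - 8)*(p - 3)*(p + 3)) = p - 3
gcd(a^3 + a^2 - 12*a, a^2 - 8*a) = a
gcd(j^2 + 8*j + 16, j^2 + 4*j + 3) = 1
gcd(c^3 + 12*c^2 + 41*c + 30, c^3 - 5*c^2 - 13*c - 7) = c + 1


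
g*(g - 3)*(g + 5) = g^3 + 2*g^2 - 15*g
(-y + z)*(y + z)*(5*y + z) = -5*y^3 - y^2*z + 5*y*z^2 + z^3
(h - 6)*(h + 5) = h^2 - h - 30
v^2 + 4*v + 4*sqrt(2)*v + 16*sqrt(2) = (v + 4)*(v + 4*sqrt(2))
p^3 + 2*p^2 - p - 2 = (p - 1)*(p + 1)*(p + 2)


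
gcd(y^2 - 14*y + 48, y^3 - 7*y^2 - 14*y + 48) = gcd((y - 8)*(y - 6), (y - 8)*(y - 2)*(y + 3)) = y - 8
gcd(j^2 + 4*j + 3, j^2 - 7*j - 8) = j + 1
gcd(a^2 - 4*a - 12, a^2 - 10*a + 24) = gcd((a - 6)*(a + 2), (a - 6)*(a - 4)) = a - 6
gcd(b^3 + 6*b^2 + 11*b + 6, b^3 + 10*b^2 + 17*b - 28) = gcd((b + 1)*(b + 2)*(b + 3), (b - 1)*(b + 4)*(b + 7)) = 1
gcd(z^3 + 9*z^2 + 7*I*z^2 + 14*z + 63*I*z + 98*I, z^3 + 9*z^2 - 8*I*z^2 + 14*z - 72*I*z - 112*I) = z^2 + 9*z + 14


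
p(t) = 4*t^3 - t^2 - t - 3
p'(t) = 12*t^2 - 2*t - 1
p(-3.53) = -187.88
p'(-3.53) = 155.59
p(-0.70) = -4.16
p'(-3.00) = 113.00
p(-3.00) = -117.00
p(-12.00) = -7047.00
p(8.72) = 2564.46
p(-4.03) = -277.01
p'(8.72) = 894.02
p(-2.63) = -80.05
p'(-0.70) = 6.28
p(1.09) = -0.10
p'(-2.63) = 87.26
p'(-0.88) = 10.05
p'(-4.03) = 201.95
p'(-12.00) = 1751.00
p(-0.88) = -5.62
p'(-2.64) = 87.92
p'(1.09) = 11.08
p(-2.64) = -80.93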